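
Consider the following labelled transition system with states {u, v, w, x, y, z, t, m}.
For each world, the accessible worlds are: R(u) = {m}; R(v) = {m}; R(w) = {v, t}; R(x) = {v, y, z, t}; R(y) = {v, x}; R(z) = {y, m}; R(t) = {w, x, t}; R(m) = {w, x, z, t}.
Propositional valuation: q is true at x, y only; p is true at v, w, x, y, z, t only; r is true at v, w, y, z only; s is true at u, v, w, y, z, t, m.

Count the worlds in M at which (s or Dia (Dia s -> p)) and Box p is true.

5

Recall that Box ψ holds at a world iff ψ holds at every accessible world, and Dia ψ holds iff ψ holds at some accessible world.
Let φ = (s or Dia (Dia s -> p)) and Box p. Evaluate φ at each world:
  u (successors {m}): φ is false.
  v (successors {m}): φ is false.
  w (successors {v, t}): φ is true.
  x (successors {v, y, z, t}): φ is true.
  y (successors {v, x}): φ is true.
  z (successors {y, m}): φ is false.
  t (successors {w, x, t}): φ is true.
  m (successors {w, x, z, t}): φ is true.
For instance, at m:
  At m: s or Dia (Dia s -> p) is true, Box p is true, so (s or Dia (Dia s -> p)) and Box p is true.
    At m: s is true, Dia (Dia s -> p) is true, so s or Dia (Dia s -> p) is true.
      At m: Dia (Dia s -> p) requires Dia s -> p at some successor in {w, x, z, t}.
        Dia s -> p holds at w, so Dia (Dia s -> p) is true at m.
    At m: Box p requires p at every successor {w, x, z, t}.
      At w: p is true.
      At x: p is true.
      At z: p is true.
      At t: p is true.
    So Box p is true at m.
Satisfying worlds: {w, x, y, t, m}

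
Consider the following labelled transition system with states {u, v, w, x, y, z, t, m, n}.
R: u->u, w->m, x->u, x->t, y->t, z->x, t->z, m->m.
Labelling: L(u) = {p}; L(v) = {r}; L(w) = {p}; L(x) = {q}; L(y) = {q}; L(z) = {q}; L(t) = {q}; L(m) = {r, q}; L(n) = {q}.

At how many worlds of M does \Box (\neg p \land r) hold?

4

Recall that \Box ψ holds at a world iff ψ holds at every accessible world, and \Diamond ψ holds iff ψ holds at some accessible world.
Let φ = \Box (\neg p \land r). Evaluate φ at each world:
  u (successors {u}): φ is false.
  v (successors ∅): φ is true.
  w (successors {m}): φ is true.
  x (successors {u, t}): φ is false.
  y (successors {t}): φ is false.
  z (successors {x}): φ is false.
  t (successors {z}): φ is false.
  m (successors {m}): φ is true.
  n (successors ∅): φ is true.
For instance, at y:
  At y: \Box (\neg p \land r) requires \neg p \land r at every successor {t}.
    \neg p \land r fails at t, so \Box (\neg p \land r) is false at y.
Satisfying worlds: {v, w, m, n}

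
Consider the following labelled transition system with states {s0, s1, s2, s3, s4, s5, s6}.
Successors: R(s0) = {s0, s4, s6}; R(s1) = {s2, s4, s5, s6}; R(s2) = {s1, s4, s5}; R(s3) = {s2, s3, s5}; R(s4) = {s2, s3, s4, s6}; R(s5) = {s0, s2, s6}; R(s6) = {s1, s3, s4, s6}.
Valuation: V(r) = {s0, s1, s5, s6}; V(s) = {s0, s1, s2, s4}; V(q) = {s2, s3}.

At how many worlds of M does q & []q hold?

0

Let φ = q & []q. Evaluate φ at each world:
  s0 (successors {s0, s4, s6}): φ is false.
  s1 (successors {s2, s4, s5, s6}): φ is false.
  s2 (successors {s1, s4, s5}): φ is false.
  s3 (successors {s2, s3, s5}): φ is false.
  s4 (successors {s2, s3, s4, s6}): φ is false.
  s5 (successors {s0, s2, s6}): φ is false.
  s6 (successors {s1, s3, s4, s6}): φ is false.
For instance, at s2:
  At s2: q is true, []q is false, so q & []q is false.
    At s2: []q requires q at every successor {s1, s4, s5}.
      q fails at s1, so []q is false at s2.
Satisfying worlds: none.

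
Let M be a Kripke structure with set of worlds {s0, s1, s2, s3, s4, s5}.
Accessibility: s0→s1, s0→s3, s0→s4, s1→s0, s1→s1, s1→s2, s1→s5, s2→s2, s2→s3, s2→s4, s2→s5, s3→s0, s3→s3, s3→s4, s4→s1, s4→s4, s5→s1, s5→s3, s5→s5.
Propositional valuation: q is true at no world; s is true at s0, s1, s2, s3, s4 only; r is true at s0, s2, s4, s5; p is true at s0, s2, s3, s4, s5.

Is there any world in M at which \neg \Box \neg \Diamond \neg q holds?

Yes

Let φ = \neg \Box \neg \Diamond \neg q. Evaluate φ at each world:
  s0 (successors {s1, s3, s4}): φ is true.
  s1 (successors {s0, s1, s2, s5}): φ is true.
  s2 (successors {s2, s3, s4, s5}): φ is true.
  s3 (successors {s0, s3, s4}): φ is true.
  s4 (successors {s1, s4}): φ is true.
  s5 (successors {s1, s3, s5}): φ is true.
Detail at s0 (witness):
  At s0: \Box \neg \Diamond \neg q is false, so \neg \Box \neg \Diamond \neg q is true.
    At s0: \Box \neg \Diamond \neg q requires \neg \Diamond \neg q at every successor {s1, s3, s4}.
      \neg \Diamond \neg q fails at s1, so \Box \neg \Diamond \neg q is false at s0.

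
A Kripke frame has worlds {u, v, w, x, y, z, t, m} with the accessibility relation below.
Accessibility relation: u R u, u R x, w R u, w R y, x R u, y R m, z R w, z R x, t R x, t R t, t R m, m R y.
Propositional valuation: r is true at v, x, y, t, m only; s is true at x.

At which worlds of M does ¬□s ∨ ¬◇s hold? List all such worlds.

Recall that □ψ holds at a world iff ψ holds at every accessible world, and ◇ψ holds iff ψ holds at some accessible world.
Let φ = ¬□s ∨ ¬◇s. Evaluate φ at each world:
  u (successors {u, x}): φ is true.
  v (successors ∅): φ is true.
  w (successors {u, y}): φ is true.
  x (successors {u}): φ is true.
  y (successors {m}): φ is true.
  z (successors {w, x}): φ is true.
  t (successors {x, t, m}): φ is true.
  m (successors {y}): φ is true.
For instance, at y:
  At y: ¬□s is true, ¬◇s is true, so ¬□s ∨ ¬◇s is true.
    At y: □s is false, so ¬□s is true.
      At y: □s requires s at every successor {m}.
        s fails at m, so □s is false at y.
    At y: ◇s is false, so ¬◇s is true.
      At y: ◇s requires s at some successor in {m}.
        At m: s is false.
      So ◇s is false at y.
Satisfying worlds: {u, v, w, x, y, z, t, m}

u, v, w, x, y, z, t, m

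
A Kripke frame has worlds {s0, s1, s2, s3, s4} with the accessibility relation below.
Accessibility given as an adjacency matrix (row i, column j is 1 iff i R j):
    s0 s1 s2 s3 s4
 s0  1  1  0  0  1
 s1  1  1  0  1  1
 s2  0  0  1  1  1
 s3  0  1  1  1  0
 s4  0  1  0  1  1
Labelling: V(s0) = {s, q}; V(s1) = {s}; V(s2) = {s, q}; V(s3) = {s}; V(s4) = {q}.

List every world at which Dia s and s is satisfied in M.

s0, s1, s2, s3

Let φ = Dia s and s. Evaluate φ at each world:
  s0 (successors {s0, s1, s4}): φ is true.
  s1 (successors {s0, s1, s3, s4}): φ is true.
  s2 (successors {s2, s3, s4}): φ is true.
  s3 (successors {s1, s2, s3}): φ is true.
  s4 (successors {s1, s3, s4}): φ is false.
For instance, at s1:
  At s1: Dia s is true, s is true, so Dia s and s is true.
    At s1: Dia s requires s at some successor in {s0, s1, s3, s4}.
      s holds at s0, so Dia s is true at s1.
Satisfying worlds: {s0, s1, s2, s3}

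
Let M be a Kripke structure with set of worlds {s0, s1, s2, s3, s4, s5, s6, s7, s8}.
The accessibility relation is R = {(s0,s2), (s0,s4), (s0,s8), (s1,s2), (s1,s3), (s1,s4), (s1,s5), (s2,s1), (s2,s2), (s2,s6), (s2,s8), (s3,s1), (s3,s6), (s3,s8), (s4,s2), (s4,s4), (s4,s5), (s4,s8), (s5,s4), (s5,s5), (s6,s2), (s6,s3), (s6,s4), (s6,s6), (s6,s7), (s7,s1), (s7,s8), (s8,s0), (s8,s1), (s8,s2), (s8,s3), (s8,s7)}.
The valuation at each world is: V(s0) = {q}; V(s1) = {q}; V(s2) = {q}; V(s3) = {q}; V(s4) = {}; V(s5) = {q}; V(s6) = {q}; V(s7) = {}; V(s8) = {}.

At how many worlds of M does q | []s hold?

Recall that []ψ holds at a world iff ψ holds at every accessible world, and <>ψ holds iff ψ holds at some accessible world.
Let φ = q | []s. Evaluate φ at each world:
  s0 (successors {s2, s4, s8}): φ is true.
  s1 (successors {s2, s3, s4, s5}): φ is true.
  s2 (successors {s1, s2, s6, s8}): φ is true.
  s3 (successors {s1, s6, s8}): φ is true.
  s4 (successors {s2, s4, s5, s8}): φ is false.
  s5 (successors {s4, s5}): φ is true.
  s6 (successors {s2, s3, s4, s6, s7}): φ is true.
  s7 (successors {s1, s8}): φ is false.
  s8 (successors {s0, s1, s2, s3, s7}): φ is false.
For instance, at s4:
  At s4: q is false, []s is false, so q | []s is false.
    At s4: []s requires s at every successor {s2, s4, s5, s8}.
      s fails at s2, so []s is false at s4.
Satisfying worlds: {s0, s1, s2, s3, s5, s6}

6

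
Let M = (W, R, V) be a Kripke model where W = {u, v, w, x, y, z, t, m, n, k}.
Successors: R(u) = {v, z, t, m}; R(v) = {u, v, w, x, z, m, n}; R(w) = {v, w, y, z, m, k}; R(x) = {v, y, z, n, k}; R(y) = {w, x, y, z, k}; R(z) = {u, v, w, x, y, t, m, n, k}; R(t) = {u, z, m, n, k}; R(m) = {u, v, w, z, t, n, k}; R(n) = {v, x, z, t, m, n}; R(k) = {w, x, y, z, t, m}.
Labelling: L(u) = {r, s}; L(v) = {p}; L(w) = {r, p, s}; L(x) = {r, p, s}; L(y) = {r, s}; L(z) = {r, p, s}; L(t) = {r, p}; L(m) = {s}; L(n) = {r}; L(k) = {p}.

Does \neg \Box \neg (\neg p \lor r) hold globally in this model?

Recall that \Box ψ holds at a world iff ψ holds at every accessible world, and \Diamond ψ holds iff ψ holds at some accessible world.
Let φ = \neg \Box \neg (\neg p \lor r). Evaluate φ at each world:
  u (successors {v, z, t, m}): φ is true.
  v (successors {u, v, w, x, z, m, n}): φ is true.
  w (successors {v, w, y, z, m, k}): φ is true.
  x (successors {v, y, z, n, k}): φ is true.
  y (successors {w, x, y, z, k}): φ is true.
  z (successors {u, v, w, x, y, t, m, n, k}): φ is true.
  t (successors {u, z, m, n, k}): φ is true.
  m (successors {u, v, w, z, t, n, k}): φ is true.
  n (successors {v, x, z, t, m, n}): φ is true.
  k (successors {w, x, y, z, t, m}): φ is true.
For instance, at m:
  At m: \Box \neg (\neg p \lor r) is false, so \neg \Box \neg (\neg p \lor r) is true.
    At m: \Box \neg (\neg p \lor r) requires \neg (\neg p \lor r) at every successor {u, v, w, z, t, n, k}.
      \neg (\neg p \lor r) fails at u, so \Box \neg (\neg p \lor r) is false at m.

Yes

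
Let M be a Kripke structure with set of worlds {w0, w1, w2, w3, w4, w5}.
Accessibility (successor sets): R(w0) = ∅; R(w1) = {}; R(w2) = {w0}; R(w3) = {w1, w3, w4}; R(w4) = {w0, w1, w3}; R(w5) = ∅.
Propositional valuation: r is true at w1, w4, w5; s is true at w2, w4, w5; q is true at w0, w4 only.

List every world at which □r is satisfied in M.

w0, w1, w5

Let φ = □r. Evaluate φ at each world:
  w0 (successors ∅): φ is true.
  w1 (successors ∅): φ is true.
  w2 (successors {w0}): φ is false.
  w3 (successors {w1, w3, w4}): φ is false.
  w4 (successors {w0, w1, w3}): φ is false.
  w5 (successors ∅): φ is true.
For instance, at w4:
  At w4: □r requires r at every successor {w0, w1, w3}.
    r fails at w0, so □r is false at w4.
Satisfying worlds: {w0, w1, w5}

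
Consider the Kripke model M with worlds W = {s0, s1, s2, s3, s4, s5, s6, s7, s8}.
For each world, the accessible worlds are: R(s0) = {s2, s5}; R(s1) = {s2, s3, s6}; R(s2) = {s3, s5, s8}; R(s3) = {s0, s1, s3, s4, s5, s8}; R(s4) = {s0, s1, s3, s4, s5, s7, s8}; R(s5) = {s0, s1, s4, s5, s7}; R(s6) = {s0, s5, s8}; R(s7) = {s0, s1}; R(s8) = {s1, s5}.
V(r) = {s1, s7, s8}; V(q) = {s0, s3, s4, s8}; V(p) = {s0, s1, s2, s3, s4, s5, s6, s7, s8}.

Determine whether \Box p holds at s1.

Yes

At s1: \Box p requires p at every successor {s2, s3, s6}.
  At s2: p is true.
  At s3: p is true.
  At s6: p is true.
So \Box p is true at s1.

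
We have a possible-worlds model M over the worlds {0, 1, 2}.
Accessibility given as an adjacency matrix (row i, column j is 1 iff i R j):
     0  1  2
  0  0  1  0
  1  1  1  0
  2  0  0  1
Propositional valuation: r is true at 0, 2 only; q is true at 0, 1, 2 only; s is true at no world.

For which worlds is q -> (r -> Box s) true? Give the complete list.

Let φ = q -> (r -> Box s). Evaluate φ at each world:
  0 (successors {1}): φ is false.
  1 (successors {0, 1}): φ is true.
  2 (successors {2}): φ is false.
For instance, at 1:
  At 1: q is true, r -> Box s is true, so q -> (r -> Box s) is true.
    At 1: r is false, Box s is false, so r -> Box s is true.
      At 1: Box s requires s at every successor {0, 1}.
        s fails at 0, so Box s is false at 1.
Satisfying worlds: {1}

1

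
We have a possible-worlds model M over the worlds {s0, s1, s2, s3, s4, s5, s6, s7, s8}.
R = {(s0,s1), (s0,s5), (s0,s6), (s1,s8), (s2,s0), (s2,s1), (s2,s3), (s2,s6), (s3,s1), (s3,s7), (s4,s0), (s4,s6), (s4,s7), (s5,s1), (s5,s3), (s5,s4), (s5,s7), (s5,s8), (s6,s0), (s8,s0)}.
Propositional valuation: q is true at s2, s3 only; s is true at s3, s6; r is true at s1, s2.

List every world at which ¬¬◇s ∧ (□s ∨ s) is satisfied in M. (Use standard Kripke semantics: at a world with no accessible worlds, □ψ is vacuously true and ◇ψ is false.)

Recall that □ψ holds at a world iff ψ holds at every accessible world, and ◇ψ holds iff ψ holds at some accessible world.
Let φ = ¬¬◇s ∧ (□s ∨ s). Evaluate φ at each world:
  s0 (successors {s1, s5, s6}): φ is false.
  s1 (successors {s8}): φ is false.
  s2 (successors {s0, s1, s3, s6}): φ is false.
  s3 (successors {s1, s7}): φ is false.
  s4 (successors {s0, s6, s7}): φ is false.
  s5 (successors {s1, s3, s4, s7, s8}): φ is false.
  s6 (successors {s0}): φ is false.
  s7 (successors ∅): φ is false.
  s8 (successors {s0}): φ is false.
For instance, at s6:
  At s6: ¬¬◇s is false, □s ∨ s is true, so ¬¬◇s ∧ (□s ∨ s) is false.
    At s6: ¬◇s is true, so ¬¬◇s is false.
      At s6: ◇s is false, so ¬◇s is true.
    At s6: □s is false, s is true, so □s ∨ s is true.
      At s6: □s requires s at every successor {s0}.
        s fails at s0, so □s is false at s6.
Satisfying worlds: none.

none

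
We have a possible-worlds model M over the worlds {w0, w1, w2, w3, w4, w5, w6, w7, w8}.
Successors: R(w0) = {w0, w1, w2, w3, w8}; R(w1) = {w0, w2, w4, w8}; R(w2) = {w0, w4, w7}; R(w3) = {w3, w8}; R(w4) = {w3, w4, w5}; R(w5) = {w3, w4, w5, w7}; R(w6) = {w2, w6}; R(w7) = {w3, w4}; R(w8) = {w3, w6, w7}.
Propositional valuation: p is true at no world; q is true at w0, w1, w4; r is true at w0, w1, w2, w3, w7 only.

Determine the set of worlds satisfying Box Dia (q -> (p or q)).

w0, w1, w2, w3, w4, w5, w6, w7, w8

Let φ = Box Dia (q -> (p or q)). Evaluate φ at each world:
  w0 (successors {w0, w1, w2, w3, w8}): φ is true.
  w1 (successors {w0, w2, w4, w8}): φ is true.
  w2 (successors {w0, w4, w7}): φ is true.
  w3 (successors {w3, w8}): φ is true.
  w4 (successors {w3, w4, w5}): φ is true.
  w5 (successors {w3, w4, w5, w7}): φ is true.
  w6 (successors {w2, w6}): φ is true.
  w7 (successors {w3, w4}): φ is true.
  w8 (successors {w3, w6, w7}): φ is true.
For instance, at w7:
  At w7: Box Dia (q -> (p or q)) requires Dia (q -> (p or q)) at every successor {w3, w4}.
      At w3: Dia (q -> (p or q)) requires q -> (p or q) at some successor in {w3, w8}.
        q -> (p or q) holds at w3, so Dia (q -> (p or q)) is true at w3.
      At w4: Dia (q -> (p or q)) requires q -> (p or q) at some successor in {w3, w4, w5}.
        q -> (p or q) holds at w3, so Dia (q -> (p or q)) is true at w4.
  So Box Dia (q -> (p or q)) is true at w7.
Satisfying worlds: {w0, w1, w2, w3, w4, w5, w6, w7, w8}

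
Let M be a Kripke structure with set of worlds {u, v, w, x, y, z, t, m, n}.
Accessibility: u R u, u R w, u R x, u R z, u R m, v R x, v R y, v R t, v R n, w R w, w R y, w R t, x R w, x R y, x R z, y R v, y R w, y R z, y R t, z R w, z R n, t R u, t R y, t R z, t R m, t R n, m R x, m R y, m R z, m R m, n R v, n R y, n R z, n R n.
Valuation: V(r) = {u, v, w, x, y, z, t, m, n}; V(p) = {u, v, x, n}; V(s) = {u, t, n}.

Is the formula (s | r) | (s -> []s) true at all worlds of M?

Let φ = (s | r) | (s -> []s). Evaluate φ at each world:
  u (successors {u, w, x, z, m}): φ is true.
  v (successors {x, y, t, n}): φ is true.
  w (successors {w, y, t}): φ is true.
  x (successors {w, y, z}): φ is true.
  y (successors {v, w, z, t}): φ is true.
  z (successors {w, n}): φ is true.
  t (successors {u, y, z, m, n}): φ is true.
  m (successors {x, y, z, m}): φ is true.
  n (successors {v, y, z, n}): φ is true.
For instance, at x:
  At x: s | r is true, s -> []s is true, so (s | r) | (s -> []s) is true.
    At x: s is false, []s is false, so s -> []s is true.
      At x: []s requires s at every successor {w, y, z}.
        s fails at w, so []s is false at x.

Yes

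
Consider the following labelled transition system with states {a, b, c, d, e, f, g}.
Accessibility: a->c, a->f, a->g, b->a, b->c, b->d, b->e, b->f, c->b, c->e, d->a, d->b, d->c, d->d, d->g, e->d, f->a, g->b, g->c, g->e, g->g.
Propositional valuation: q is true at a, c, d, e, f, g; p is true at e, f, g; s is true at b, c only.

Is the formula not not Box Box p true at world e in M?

At e: not Box Box p is true, so not not Box Box p is false.
  At e: Box Box p is false, so not Box Box p is true.
    At e: Box Box p requires Box p at every successor {d}.
      Box p fails at d, so Box Box p is false at e.

No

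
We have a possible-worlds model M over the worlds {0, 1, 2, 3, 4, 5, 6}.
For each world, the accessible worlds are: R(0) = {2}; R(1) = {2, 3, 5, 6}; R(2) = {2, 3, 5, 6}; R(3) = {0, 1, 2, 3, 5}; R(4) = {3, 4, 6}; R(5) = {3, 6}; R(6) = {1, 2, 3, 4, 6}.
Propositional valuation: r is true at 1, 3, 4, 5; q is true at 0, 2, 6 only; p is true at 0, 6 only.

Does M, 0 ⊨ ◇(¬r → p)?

No

Recall that ◇ψ holds at a world iff ψ holds at some accessible world.
At 0: ◇(¬r → p) requires ¬r → p at some successor in {2}.
  At 2: ¬r → p is false.
So ◇(¬r → p) is false at 0.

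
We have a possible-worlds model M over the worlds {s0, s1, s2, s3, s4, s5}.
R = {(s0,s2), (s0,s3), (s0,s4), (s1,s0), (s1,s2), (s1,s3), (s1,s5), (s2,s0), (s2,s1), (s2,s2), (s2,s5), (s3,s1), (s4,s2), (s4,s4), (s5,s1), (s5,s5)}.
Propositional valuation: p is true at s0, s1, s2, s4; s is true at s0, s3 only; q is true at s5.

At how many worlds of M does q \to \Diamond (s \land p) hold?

Let φ = q \to \Diamond (s \land p). Evaluate φ at each world:
  s0 (successors {s2, s3, s4}): φ is true.
  s1 (successors {s0, s2, s3, s5}): φ is true.
  s2 (successors {s0, s1, s2, s5}): φ is true.
  s3 (successors {s1}): φ is true.
  s4 (successors {s2, s4}): φ is true.
  s5 (successors {s1, s5}): φ is false.
For instance, at s3:
  At s3: q is false, \Diamond (s \land p) is false, so q \to \Diamond (s \land p) is true.
    At s3: \Diamond (s \land p) requires s \land p at some successor in {s1}.
      At s1: s \land p is false.
    So \Diamond (s \land p) is false at s3.
Satisfying worlds: {s0, s1, s2, s3, s4}

5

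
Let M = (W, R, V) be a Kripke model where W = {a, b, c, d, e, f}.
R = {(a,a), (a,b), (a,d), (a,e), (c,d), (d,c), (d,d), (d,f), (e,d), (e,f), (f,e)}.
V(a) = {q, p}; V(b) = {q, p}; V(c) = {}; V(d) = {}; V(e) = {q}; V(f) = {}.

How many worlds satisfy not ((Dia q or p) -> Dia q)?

Recall that Dia ψ holds at a world iff ψ holds at some accessible world.
Let φ = not ((Dia q or p) -> Dia q). Evaluate φ at each world:
  a (successors {a, b, d, e}): φ is false.
  b (successors ∅): φ is true.
  c (successors {d}): φ is false.
  d (successors {c, d, f}): φ is false.
  e (successors {d, f}): φ is false.
  f (successors {e}): φ is false.
For instance, at a:
  At a: (Dia q or p) -> Dia q is true, so not ((Dia q or p) -> Dia q) is false.
    At a: Dia q or p is true, Dia q is true, so (Dia q or p) -> Dia q is true.
      At a: Dia q is true, p is true, so Dia q or p is true.
      At a: Dia q requires q at some successor in {a, b, d, e}.
        q holds at a, so Dia q is true at a.
Satisfying worlds: {b}

1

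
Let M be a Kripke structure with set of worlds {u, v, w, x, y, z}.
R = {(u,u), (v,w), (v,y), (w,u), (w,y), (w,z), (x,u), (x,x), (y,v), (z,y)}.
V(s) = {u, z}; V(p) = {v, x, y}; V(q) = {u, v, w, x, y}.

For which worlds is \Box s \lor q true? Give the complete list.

u, v, w, x, y

Let φ = \Box s \lor q. Evaluate φ at each world:
  u (successors {u}): φ is true.
  v (successors {w, y}): φ is true.
  w (successors {u, y, z}): φ is true.
  x (successors {u, x}): φ is true.
  y (successors {v}): φ is true.
  z (successors {y}): φ is false.
For instance, at y:
  At y: \Box s is false, q is true, so \Box s \lor q is true.
    At y: \Box s requires s at every successor {v}.
      s fails at v, so \Box s is false at y.
Satisfying worlds: {u, v, w, x, y}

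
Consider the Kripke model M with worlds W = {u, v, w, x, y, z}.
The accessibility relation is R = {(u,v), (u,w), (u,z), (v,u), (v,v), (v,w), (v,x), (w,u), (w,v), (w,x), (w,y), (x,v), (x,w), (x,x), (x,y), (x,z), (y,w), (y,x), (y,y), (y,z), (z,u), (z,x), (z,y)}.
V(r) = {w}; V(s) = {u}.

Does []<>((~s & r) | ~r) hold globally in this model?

Let φ = []<>((~s & r) | ~r). Evaluate φ at each world:
  u (successors {v, w, z}): φ is true.
  v (successors {u, v, w, x}): φ is true.
  w (successors {u, v, x, y}): φ is true.
  x (successors {v, w, x, y, z}): φ is true.
  y (successors {w, x, y, z}): φ is true.
  z (successors {u, x, y}): φ is true.
For instance, at u:
  At u: []<>((~s & r) | ~r) requires <>((~s & r) | ~r) at every successor {v, w, z}.
      At v: <>((~s & r) | ~r) requires (~s & r) | ~r at some successor in {u, v, w, x}.
        (~s & r) | ~r holds at u, so <>((~s & r) | ~r) is true at v.
      At w: <>((~s & r) | ~r) requires (~s & r) | ~r at some successor in {u, v, x, y}.
        (~s & r) | ~r holds at u, so <>((~s & r) | ~r) is true at w.
      At z: <>((~s & r) | ~r) requires (~s & r) | ~r at some successor in {u, x, y}.
        (~s & r) | ~r holds at u, so <>((~s & r) | ~r) is true at z.
  So []<>((~s & r) | ~r) is true at u.

Yes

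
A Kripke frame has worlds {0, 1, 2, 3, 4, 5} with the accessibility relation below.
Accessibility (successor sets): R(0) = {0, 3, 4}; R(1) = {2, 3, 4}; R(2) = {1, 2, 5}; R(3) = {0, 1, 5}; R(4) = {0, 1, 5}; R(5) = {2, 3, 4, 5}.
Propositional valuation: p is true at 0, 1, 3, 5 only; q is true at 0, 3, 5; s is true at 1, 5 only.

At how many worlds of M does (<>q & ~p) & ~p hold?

Let φ = (<>q & ~p) & ~p. Evaluate φ at each world:
  0 (successors {0, 3, 4}): φ is false.
  1 (successors {2, 3, 4}): φ is false.
  2 (successors {1, 2, 5}): φ is true.
  3 (successors {0, 1, 5}): φ is false.
  4 (successors {0, 1, 5}): φ is true.
  5 (successors {2, 3, 4, 5}): φ is false.
For instance, at 0:
  At 0: <>q & ~p is false, ~p is false, so (<>q & ~p) & ~p is false.
    At 0: <>q is true, ~p is false, so <>q & ~p is false.
      At 0: <>q requires q at some successor in {0, 3, 4}.
        q holds at 0, so <>q is true at 0.
Satisfying worlds: {2, 4}

2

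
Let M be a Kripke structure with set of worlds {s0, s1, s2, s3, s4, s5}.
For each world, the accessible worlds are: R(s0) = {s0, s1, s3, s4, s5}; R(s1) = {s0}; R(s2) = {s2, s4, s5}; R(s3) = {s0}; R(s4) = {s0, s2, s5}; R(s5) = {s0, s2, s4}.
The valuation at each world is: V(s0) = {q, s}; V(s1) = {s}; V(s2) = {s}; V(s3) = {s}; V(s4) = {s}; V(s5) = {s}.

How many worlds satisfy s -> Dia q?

Let φ = s -> Dia q. Evaluate φ at each world:
  s0 (successors {s0, s1, s3, s4, s5}): φ is true.
  s1 (successors {s0}): φ is true.
  s2 (successors {s2, s4, s5}): φ is false.
  s3 (successors {s0}): φ is true.
  s4 (successors {s0, s2, s5}): φ is true.
  s5 (successors {s0, s2, s4}): φ is true.
For instance, at s1:
  At s1: s is true, Dia q is true, so s -> Dia q is true.
    At s1: Dia q requires q at some successor in {s0}.
      q holds at s0, so Dia q is true at s1.
Satisfying worlds: {s0, s1, s3, s4, s5}

5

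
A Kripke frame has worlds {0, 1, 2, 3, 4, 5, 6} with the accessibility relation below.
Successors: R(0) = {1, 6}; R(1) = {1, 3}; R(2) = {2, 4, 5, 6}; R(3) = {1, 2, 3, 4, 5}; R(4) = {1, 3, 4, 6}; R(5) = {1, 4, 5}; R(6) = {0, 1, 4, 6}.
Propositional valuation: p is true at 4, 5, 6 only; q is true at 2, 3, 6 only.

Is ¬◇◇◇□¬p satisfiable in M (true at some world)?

No

Let φ = ¬◇◇◇□¬p. Evaluate φ at each world:
  0 (successors {1, 6}): φ is false.
  1 (successors {1, 3}): φ is false.
  2 (successors {2, 4, 5, 6}): φ is false.
  3 (successors {1, 2, 3, 4, 5}): φ is false.
  4 (successors {1, 3, 4, 6}): φ is false.
  5 (successors {1, 4, 5}): φ is false.
  6 (successors {0, 1, 4, 6}): φ is false.
For instance, at 3:
  At 3: ◇◇◇□¬p is true, so ¬◇◇◇□¬p is false.
    At 3: ◇◇◇□¬p requires ◇◇□¬p at some successor in {1, 2, 3, 4, 5}.
      ◇◇□¬p holds at 1, so ◇◇◇□¬p is true at 3.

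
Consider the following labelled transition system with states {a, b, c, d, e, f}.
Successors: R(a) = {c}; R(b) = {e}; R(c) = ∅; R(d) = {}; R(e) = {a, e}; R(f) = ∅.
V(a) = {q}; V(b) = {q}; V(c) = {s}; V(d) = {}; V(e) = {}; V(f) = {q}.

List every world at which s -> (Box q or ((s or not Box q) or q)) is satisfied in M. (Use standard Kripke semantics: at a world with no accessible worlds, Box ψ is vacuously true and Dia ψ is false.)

Let φ = s -> (Box q or ((s or not Box q) or q)). Evaluate φ at each world:
  a (successors {c}): φ is true.
  b (successors {e}): φ is true.
  c (successors ∅): φ is true.
  d (successors ∅): φ is true.
  e (successors {a, e}): φ is true.
  f (successors ∅): φ is true.
For instance, at a:
  At a: s is false, Box q or ((s or not Box q) or q) is true, so s -> (Box q or ((s or not Box q) or q)) is true.
    At a: Box q is false, (s or not Box q) or q is true, so Box q or ((s or not Box q) or q) is true.
      At a: Box q requires q at every successor {c}.
        q fails at c, so Box q is false at a.
      At a: s or not Box q is true, q is true, so (s or not Box q) or q is true.
Satisfying worlds: {a, b, c, d, e, f}

a, b, c, d, e, f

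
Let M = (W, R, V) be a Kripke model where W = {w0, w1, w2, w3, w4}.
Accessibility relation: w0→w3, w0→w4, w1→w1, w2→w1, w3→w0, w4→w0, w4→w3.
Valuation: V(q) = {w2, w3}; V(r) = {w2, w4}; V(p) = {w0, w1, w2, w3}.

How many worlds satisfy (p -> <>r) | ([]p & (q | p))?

5

Let φ = (p -> <>r) | ([]p & (q | p)). Evaluate φ at each world:
  w0 (successors {w3, w4}): φ is true.
  w1 (successors {w1}): φ is true.
  w2 (successors {w1}): φ is true.
  w3 (successors {w0}): φ is true.
  w4 (successors {w0, w3}): φ is true.
For instance, at w3:
  At w3: p -> <>r is false, []p & (q | p) is true, so (p -> <>r) | ([]p & (q | p)) is true.
    At w3: p is true, <>r is false, so p -> <>r is false.
      At w3: <>r requires r at some successor in {w0}.
        At w0: r is false.
      So <>r is false at w3.
    At w3: []p is true, q | p is true, so []p & (q | p) is true.
      At w3: []p requires p at every successor {w0}.
        At w0: p is true.
      So []p is true at w3.
Satisfying worlds: {w0, w1, w2, w3, w4}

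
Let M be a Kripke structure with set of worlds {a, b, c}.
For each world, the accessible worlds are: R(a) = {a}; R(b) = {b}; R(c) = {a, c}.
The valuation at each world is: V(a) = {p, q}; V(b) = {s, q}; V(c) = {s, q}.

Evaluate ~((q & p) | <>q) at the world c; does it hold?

At c: (q & p) | <>q is true, so ~((q & p) | <>q) is false.
  At c: q & p is false, <>q is true, so (q & p) | <>q is true.
    At c: <>q requires q at some successor in {a, c}.
      q holds at a, so <>q is true at c.

No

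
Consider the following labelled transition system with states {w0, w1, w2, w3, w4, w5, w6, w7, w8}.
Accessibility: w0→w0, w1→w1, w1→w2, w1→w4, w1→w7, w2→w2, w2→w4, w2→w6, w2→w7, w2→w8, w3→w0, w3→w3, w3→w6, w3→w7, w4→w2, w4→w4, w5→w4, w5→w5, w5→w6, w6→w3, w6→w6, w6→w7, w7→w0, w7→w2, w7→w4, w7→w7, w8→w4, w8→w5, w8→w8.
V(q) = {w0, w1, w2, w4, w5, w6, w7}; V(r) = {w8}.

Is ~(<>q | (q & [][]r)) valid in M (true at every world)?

Let φ = ~(<>q | (q & [][]r)). Evaluate φ at each world:
  w0 (successors {w0}): φ is false.
  w1 (successors {w1, w2, w4, w7}): φ is false.
  w2 (successors {w2, w4, w6, w7, w8}): φ is false.
  w3 (successors {w0, w3, w6, w7}): φ is false.
  w4 (successors {w2, w4}): φ is false.
  w5 (successors {w4, w5, w6}): φ is false.
  w6 (successors {w3, w6, w7}): φ is false.
  w7 (successors {w0, w2, w4, w7}): φ is false.
  w8 (successors {w4, w5, w8}): φ is false.
Detail at w0 (counterexample):
  At w0: <>q | (q & [][]r) is true, so ~(<>q | (q & [][]r)) is false.
    At w0: <>q is true, q & [][]r is false, so <>q | (q & [][]r) is true.
      At w0: <>q requires q at some successor in {w0}.
        q holds at w0, so <>q is true at w0.
      At w0: q is true, [][]r is false, so q & [][]r is false.

No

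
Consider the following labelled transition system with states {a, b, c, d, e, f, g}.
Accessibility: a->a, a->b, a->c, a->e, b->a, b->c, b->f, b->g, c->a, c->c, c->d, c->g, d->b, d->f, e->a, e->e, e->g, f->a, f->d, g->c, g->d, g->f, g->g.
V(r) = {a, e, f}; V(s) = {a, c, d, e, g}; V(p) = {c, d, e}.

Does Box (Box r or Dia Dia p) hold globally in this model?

Let φ = Box (Box r or Dia Dia p). Evaluate φ at each world:
  a (successors {a, b, c, e}): φ is true.
  b (successors {a, c, f, g}): φ is true.
  c (successors {a, c, d, g}): φ is true.
  d (successors {b, f}): φ is true.
  e (successors {a, e, g}): φ is true.
  f (successors {a, d}): φ is true.
  g (successors {c, d, f, g}): φ is true.
For instance, at f:
  At f: Box (Box r or Dia Dia p) requires Box r or Dia Dia p at every successor {a, d}.
      At a: Box r is false, Dia Dia p is true, so Box r or Dia Dia p is true.
      At d: Box r is false, Dia Dia p is true, so Box r or Dia Dia p is true.
  So Box (Box r or Dia Dia p) is true at f.

Yes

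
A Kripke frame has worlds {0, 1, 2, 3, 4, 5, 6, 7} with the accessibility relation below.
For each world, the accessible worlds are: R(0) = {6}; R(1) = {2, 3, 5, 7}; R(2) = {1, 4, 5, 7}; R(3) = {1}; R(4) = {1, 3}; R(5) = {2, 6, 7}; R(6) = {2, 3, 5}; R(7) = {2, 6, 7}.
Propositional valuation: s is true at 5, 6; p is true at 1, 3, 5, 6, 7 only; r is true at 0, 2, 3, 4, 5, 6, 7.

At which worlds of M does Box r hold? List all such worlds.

Let φ = Box r. Evaluate φ at each world:
  0 (successors {6}): φ is true.
  1 (successors {2, 3, 5, 7}): φ is true.
  2 (successors {1, 4, 5, 7}): φ is false.
  3 (successors {1}): φ is false.
  4 (successors {1, 3}): φ is false.
  5 (successors {2, 6, 7}): φ is true.
  6 (successors {2, 3, 5}): φ is true.
  7 (successors {2, 6, 7}): φ is true.
For instance, at 0:
  At 0: Box r requires r at every successor {6}.
    At 6: r is true.
  So Box r is true at 0.
Satisfying worlds: {0, 1, 5, 6, 7}

0, 1, 5, 6, 7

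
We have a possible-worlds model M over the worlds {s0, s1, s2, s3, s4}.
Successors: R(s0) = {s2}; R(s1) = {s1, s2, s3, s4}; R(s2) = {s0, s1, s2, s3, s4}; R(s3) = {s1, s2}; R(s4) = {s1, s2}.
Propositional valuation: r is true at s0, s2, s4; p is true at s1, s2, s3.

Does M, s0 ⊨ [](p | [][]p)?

Yes

At s0: [](p | [][]p) requires p | [][]p at every successor {s2}.
    At s2: p is true, [][]p is false, so p | [][]p is true.
      At s2: [][]p requires []p at every successor {s0, s1, s2, s3, s4}.
        []p fails at s1, so [][]p is false at s2.
So [](p | [][]p) is true at s0.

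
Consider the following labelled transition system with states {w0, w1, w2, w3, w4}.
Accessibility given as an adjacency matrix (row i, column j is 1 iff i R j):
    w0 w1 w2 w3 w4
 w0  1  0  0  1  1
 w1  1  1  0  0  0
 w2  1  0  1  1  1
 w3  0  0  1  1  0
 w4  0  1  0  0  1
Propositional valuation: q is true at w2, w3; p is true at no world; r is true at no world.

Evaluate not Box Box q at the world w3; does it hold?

Yes

At w3: Box Box q is false, so not Box Box q is true.
  At w3: Box Box q requires Box q at every successor {w2, w3}.
    Box q fails at w2, so Box Box q is false at w3.
      At w2: Box q requires q at every successor {w0, w2, w3, w4}.
        q fails at w0, so Box q is false at w2.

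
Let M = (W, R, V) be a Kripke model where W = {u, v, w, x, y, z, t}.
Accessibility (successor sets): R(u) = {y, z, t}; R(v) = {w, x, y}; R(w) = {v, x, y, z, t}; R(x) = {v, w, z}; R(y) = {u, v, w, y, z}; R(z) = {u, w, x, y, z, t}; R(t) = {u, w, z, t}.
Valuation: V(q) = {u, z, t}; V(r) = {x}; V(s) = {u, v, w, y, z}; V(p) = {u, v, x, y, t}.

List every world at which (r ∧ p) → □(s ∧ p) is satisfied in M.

u, v, w, y, z, t

Let φ = (r ∧ p) → □(s ∧ p). Evaluate φ at each world:
  u (successors {y, z, t}): φ is true.
  v (successors {w, x, y}): φ is true.
  w (successors {v, x, y, z, t}): φ is true.
  x (successors {v, w, z}): φ is false.
  y (successors {u, v, w, y, z}): φ is true.
  z (successors {u, w, x, y, z, t}): φ is true.
  t (successors {u, w, z, t}): φ is true.
For instance, at u:
  At u: r ∧ p is false, □(s ∧ p) is false, so (r ∧ p) → □(s ∧ p) is true.
    At u: □(s ∧ p) requires s ∧ p at every successor {y, z, t}.
      s ∧ p fails at z, so □(s ∧ p) is false at u.
Satisfying worlds: {u, v, w, y, z, t}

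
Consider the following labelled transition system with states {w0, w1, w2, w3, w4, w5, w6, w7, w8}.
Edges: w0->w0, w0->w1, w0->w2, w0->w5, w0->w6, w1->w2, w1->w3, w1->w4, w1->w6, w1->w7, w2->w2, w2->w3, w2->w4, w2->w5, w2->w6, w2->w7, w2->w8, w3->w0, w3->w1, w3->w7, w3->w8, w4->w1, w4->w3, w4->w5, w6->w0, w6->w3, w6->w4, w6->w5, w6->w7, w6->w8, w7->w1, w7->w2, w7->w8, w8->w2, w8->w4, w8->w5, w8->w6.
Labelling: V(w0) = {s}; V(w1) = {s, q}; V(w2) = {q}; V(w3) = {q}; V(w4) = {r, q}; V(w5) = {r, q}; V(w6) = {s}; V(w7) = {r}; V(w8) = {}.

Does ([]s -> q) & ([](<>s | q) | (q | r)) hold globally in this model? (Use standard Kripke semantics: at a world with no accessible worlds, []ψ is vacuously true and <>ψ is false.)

Yes

Let φ = ([]s -> q) & ([](<>s | q) | (q | r)). Evaluate φ at each world:
  w0 (successors {w0, w1, w2, w5, w6}): φ is true.
  w1 (successors {w2, w3, w4, w6, w7}): φ is true.
  w2 (successors {w2, w3, w4, w5, w6, w7, w8}): φ is true.
  w3 (successors {w0, w1, w7, w8}): φ is true.
  w4 (successors {w1, w3, w5}): φ is true.
  w5 (successors ∅): φ is true.
  w6 (successors {w0, w3, w4, w5, w7, w8}): φ is true.
  w7 (successors {w1, w2, w8}): φ is true.
  w8 (successors {w2, w4, w5, w6}): φ is true.
For instance, at w0:
  At w0: []s -> q is true, [](<>s | q) | (q | r) is true, so ([]s -> q) & ([](<>s | q) | (q | r)) is true.
    At w0: []s is false, q is false, so []s -> q is true.
      At w0: []s requires s at every successor {w0, w1, w2, w5, w6}.
        s fails at w2, so []s is false at w0.
    At w0: [](<>s | q) is true, q | r is false, so [](<>s | q) | (q | r) is true.
      At w0: [](<>s | q) requires <>s | q at every successor {w0, w1, w2, w5, w6}.
        At w0: <>s | q is true.
        At w1: <>s | q is true.
        At w2: <>s | q is true.
        At w5: <>s | q is true.
        At w6: <>s | q is true.
      So [](<>s | q) is true at w0.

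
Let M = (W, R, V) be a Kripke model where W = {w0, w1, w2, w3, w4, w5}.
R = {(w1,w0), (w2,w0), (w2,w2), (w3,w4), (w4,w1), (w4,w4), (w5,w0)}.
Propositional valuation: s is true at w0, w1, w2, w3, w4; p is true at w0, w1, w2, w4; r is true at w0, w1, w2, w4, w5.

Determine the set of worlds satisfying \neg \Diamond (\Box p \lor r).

Let φ = \neg \Diamond (\Box p \lor r). Evaluate φ at each world:
  w0 (successors ∅): φ is true.
  w1 (successors {w0}): φ is false.
  w2 (successors {w0, w2}): φ is false.
  w3 (successors {w4}): φ is false.
  w4 (successors {w1, w4}): φ is false.
  w5 (successors {w0}): φ is false.
For instance, at w4:
  At w4: \Diamond (\Box p \lor r) is true, so \neg \Diamond (\Box p \lor r) is false.
    At w4: \Diamond (\Box p \lor r) requires \Box p \lor r at some successor in {w1, w4}.
      \Box p \lor r holds at w1, so \Diamond (\Box p \lor r) is true at w4.
Satisfying worlds: {w0}

w0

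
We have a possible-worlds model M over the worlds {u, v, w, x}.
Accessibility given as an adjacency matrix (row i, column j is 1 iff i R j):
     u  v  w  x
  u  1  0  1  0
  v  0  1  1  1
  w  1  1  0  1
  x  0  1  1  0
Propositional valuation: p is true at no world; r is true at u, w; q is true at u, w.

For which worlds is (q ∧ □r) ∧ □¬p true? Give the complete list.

Recall that □ψ holds at a world iff ψ holds at every accessible world, and ◇ψ holds iff ψ holds at some accessible world.
Let φ = (q ∧ □r) ∧ □¬p. Evaluate φ at each world:
  u (successors {u, w}): φ is true.
  v (successors {v, w, x}): φ is false.
  w (successors {u, v, x}): φ is false.
  x (successors {v, w}): φ is false.
For instance, at v:
  At v: q ∧ □r is false, □¬p is true, so (q ∧ □r) ∧ □¬p is false.
    At v: q is false, □r is false, so q ∧ □r is false.
      At v: □r requires r at every successor {v, w, x}.
        r fails at v, so □r is false at v.
    At v: □¬p requires ¬p at every successor {v, w, x}.
      At v: ¬p is true.
      At w: ¬p is true.
      At x: ¬p is true.
    So □¬p is true at v.
Satisfying worlds: {u}

u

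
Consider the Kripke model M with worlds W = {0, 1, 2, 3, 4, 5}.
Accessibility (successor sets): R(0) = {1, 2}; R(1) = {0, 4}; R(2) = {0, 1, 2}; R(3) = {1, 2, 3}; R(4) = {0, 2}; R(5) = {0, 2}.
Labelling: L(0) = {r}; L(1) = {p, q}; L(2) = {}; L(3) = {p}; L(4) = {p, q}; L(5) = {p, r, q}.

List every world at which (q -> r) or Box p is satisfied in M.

Let φ = (q -> r) or Box p. Evaluate φ at each world:
  0 (successors {1, 2}): φ is true.
  1 (successors {0, 4}): φ is false.
  2 (successors {0, 1, 2}): φ is true.
  3 (successors {1, 2, 3}): φ is true.
  4 (successors {0, 2}): φ is false.
  5 (successors {0, 2}): φ is true.
For instance, at 3:
  At 3: q -> r is true, Box p is false, so (q -> r) or Box p is true.
    At 3: Box p requires p at every successor {1, 2, 3}.
      p fails at 2, so Box p is false at 3.
Satisfying worlds: {0, 2, 3, 5}

0, 2, 3, 5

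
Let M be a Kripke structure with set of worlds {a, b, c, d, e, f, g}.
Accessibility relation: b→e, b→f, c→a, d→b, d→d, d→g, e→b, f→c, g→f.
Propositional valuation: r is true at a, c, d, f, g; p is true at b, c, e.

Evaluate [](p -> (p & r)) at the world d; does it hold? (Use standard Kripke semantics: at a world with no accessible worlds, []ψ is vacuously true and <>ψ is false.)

No

At d: [](p -> (p & r)) requires p -> (p & r) at every successor {b, d, g}.
  p -> (p & r) fails at b, so [](p -> (p & r)) is false at d.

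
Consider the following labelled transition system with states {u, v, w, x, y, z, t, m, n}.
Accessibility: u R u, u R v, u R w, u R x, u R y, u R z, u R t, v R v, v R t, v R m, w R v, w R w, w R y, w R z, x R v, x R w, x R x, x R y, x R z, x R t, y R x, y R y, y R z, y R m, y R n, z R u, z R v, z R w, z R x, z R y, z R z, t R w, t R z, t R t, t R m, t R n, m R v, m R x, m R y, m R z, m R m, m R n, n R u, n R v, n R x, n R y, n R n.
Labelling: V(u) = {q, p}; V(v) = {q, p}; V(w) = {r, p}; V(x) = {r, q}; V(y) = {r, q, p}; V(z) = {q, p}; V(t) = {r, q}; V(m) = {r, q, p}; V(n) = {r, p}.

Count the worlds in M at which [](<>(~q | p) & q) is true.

Let φ = [](<>(~q | p) & q). Evaluate φ at each world:
  u (successors {u, v, w, x, y, z, t}): φ is false.
  v (successors {v, t, m}): φ is true.
  w (successors {v, w, y, z}): φ is false.
  x (successors {v, w, x, y, z, t}): φ is false.
  y (successors {x, y, z, m, n}): φ is false.
  z (successors {u, v, w, x, y, z}): φ is false.
  t (successors {w, z, t, m, n}): φ is false.
  m (successors {v, x, y, z, m, n}): φ is false.
  n (successors {u, v, x, y, n}): φ is false.
For instance, at n:
  At n: [](<>(~q | p) & q) requires <>(~q | p) & q at every successor {u, v, x, y, n}.
    <>(~q | p) & q fails at n, so [](<>(~q | p) & q) is false at n.
      At n: <>(~q | p) is true, q is false, so <>(~q | p) & q is false.
Satisfying worlds: {v}

1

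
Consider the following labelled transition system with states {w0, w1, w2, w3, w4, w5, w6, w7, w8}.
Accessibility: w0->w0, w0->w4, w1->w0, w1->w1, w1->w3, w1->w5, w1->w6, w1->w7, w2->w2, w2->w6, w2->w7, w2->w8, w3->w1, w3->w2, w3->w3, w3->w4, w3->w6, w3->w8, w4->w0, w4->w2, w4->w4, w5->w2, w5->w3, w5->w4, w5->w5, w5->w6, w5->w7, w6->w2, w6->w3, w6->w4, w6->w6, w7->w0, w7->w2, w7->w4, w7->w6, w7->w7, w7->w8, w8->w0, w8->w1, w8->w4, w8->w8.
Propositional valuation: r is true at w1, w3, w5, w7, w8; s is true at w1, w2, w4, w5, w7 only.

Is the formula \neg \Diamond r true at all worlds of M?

Recall that \Diamond ψ holds at a world iff ψ holds at some accessible world.
Let φ = \neg \Diamond r. Evaluate φ at each world:
  w0 (successors {w0, w4}): φ is true.
  w1 (successors {w0, w1, w3, w5, w6, w7}): φ is false.
  w2 (successors {w2, w6, w7, w8}): φ is false.
  w3 (successors {w1, w2, w3, w4, w6, w8}): φ is false.
  w4 (successors {w0, w2, w4}): φ is true.
  w5 (successors {w2, w3, w4, w5, w6, w7}): φ is false.
  w6 (successors {w2, w3, w4, w6}): φ is false.
  w7 (successors {w0, w2, w4, w6, w7, w8}): φ is false.
  w8 (successors {w0, w1, w4, w8}): φ is false.
Detail at w1 (counterexample):
  At w1: \Diamond r is true, so \neg \Diamond r is false.
    At w1: \Diamond r requires r at some successor in {w0, w1, w3, w5, w6, w7}.
      r holds at w1, so \Diamond r is true at w1.

No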